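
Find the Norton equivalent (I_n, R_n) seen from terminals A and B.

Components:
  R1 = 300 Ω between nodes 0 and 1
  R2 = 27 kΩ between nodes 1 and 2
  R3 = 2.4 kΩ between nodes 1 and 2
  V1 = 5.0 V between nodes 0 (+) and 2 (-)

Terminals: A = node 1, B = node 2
Find the Thévenin equivalent first; then I_n = V_th/R_th and R_n = R_th.
Step 1 — V_th is the open-circuit voltage V_A - V_B (nothing connected across the terminals).
Nodal analysis, taking node 2 as the 0 V reference.
Source V1 fixes V_0 = 5 V.
KCL at each unknown node (sum of currents leaving = 0; resistances in Ω):
  Node 1: (V_1 - 5)/300 + (V_1 - 0)/27000 + (V_1 - 0)/2400 = 0
Collecting terms: 0.003787 × V_1 = 0.01667  =>  V_1 = 4.401 V
V_th = V_1 - V_2 = 4.401 - 0 = 4.401 V
Step 2 — R_th: zero the source — replace V1 by a short circuit (node 2 merges into node 0) — and find the resistance seen between A (node 1) and B (node 0).
Reduce the network between node 1 (A) and node 0 (B) by series/parallel combination:
  Rp1 = R1 ‖ R2 ‖ R3 (parallel, all between nodes 0 and 1) = 1/(1/300 + 1/27000 + 1/2400) = 264.1 Ω
R_th = 264.1 Ω
I_n = V_th/R_th = 4.401/264.1 = 0.01667 A, and R_n = R_th = 264.1 Ω

Final answer: I_n = 0.01667 A, R_n = 264.1 Ω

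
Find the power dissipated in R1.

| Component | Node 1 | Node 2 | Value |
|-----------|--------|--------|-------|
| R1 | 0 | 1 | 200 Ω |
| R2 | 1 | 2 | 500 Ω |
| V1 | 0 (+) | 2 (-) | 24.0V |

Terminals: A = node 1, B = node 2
Nodal analysis, taking node 2 as the 0 V reference.
Source V1 fixes V_0 = 24 V.
KCL at each unknown node (sum of currents leaving = 0; resistances in Ω):
  Node 1: (V_1 - 24)/200 + (V_1 - 0)/500 = 0
Collecting terms: 0.007 × V_1 = 0.12  =>  V_1 = 17.14 V
I_R1 = (V_0 - V_1)/R1 = (24 - 17.14)/200 = 0.03429 A
P_R1 = I_R1² × R1 = (0.03429)² × 200 = 0.2351 W

Final answer: 0.2351 W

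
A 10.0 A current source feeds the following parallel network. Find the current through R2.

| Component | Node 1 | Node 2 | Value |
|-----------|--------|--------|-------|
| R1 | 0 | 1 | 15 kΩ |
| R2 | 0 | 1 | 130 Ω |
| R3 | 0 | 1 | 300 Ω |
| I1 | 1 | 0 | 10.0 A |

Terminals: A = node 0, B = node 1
All resistors sit directly between nodes 0 and 1, so they are in parallel and share one voltage V; the full source current 10 A splits among them.
1/R_par = 1/15000 + 1/130 + 1/300 = 0.01109 S  =>  R_par = 90.15 Ω
V = I × R_par = 10 × 90.15 = 901.5 V
I_R2 = V/R2 = 901.5/130 = 6.935 A

Final answer: 6.935 A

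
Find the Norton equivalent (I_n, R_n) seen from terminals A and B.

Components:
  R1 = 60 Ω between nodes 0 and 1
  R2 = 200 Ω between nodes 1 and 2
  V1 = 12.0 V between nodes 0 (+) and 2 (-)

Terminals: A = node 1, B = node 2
Find the Thévenin equivalent first; then I_n = V_th/R_th and R_n = R_th.
Step 1 — V_th is the open-circuit voltage V_A - V_B (nothing connected across the terminals).
Nodal analysis, taking node 2 as the 0 V reference.
Source V1 fixes V_0 = 12 V.
KCL at each unknown node (sum of currents leaving = 0; resistances in Ω):
  Node 1: (V_1 - 12)/60 + (V_1 - 0)/200 = 0
Collecting terms: 0.02167 × V_1 = 0.2  =>  V_1 = 9.231 V
V_th = V_1 - V_2 = 9.231 - 0 = 9.231 V
Step 2 — R_th: zero the source — replace V1 by a short circuit (node 2 merges into node 0) — and find the resistance seen between A (node 1) and B (node 0).
Reduce the network between node 1 (A) and node 0 (B) by series/parallel combination:
  Rp1 = R1 ‖ R2 (parallel, both between nodes 0 and 1) = 1/(1/60 + 1/200) = 46.15 Ω
R_th = 46.15 Ω
I_n = V_th/R_th = 9.231/46.15 = 0.2 A, and R_n = R_th = 46.15 Ω

Final answer: I_n = 0.2 A, R_n = 46.15 Ω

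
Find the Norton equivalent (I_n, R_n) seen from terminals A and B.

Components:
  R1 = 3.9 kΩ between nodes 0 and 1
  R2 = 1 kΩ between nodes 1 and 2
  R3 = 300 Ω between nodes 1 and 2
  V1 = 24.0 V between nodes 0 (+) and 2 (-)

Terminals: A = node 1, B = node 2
Find the Thévenin equivalent first; then I_n = V_th/R_th and R_n = R_th.
Step 1 — V_th is the open-circuit voltage V_A - V_B (nothing connected across the terminals).
Nodal analysis, taking node 2 as the 0 V reference.
Source V1 fixes V_0 = 24 V.
KCL at each unknown node (sum of currents leaving = 0; resistances in Ω):
  Node 1: (V_1 - 24)/3900 + (V_1 - 0)/1000 + (V_1 - 0)/300 = 0
Collecting terms: 0.00459 × V_1 = 0.006154  =>  V_1 = 1.341 V
V_th = V_1 - V_2 = 1.341 - 0 = 1.341 V
Step 2 — R_th: zero the source — replace V1 by a short circuit (node 2 merges into node 0) — and find the resistance seen between A (node 1) and B (node 0).
Reduce the network between node 1 (A) and node 0 (B) by series/parallel combination:
  Rp1 = R1 ‖ R2 ‖ R3 (parallel, all between nodes 0 and 1) = 1/(1/3900 + 1/1000 + 1/300) = 217.9 Ω
R_th = 217.9 Ω
I_n = V_th/R_th = 1.341/217.9 = 0.006154 A, and R_n = R_th = 217.9 Ω

Final answer: I_n = 0.006154 A, R_n = 217.9 Ω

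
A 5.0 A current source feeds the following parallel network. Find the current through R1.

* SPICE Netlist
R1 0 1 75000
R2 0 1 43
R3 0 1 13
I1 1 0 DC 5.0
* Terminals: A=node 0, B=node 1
All resistors sit directly between nodes 0 and 1, so they are in parallel and share one voltage V; the full source current 5 A splits among them.
1/R_par = 1/75000 + 1/43 + 1/13 = 0.1002 S  =>  R_par = 9.981 Ω
V = I × R_par = 5 × 9.981 = 49.9 V
I_R1 = V/R1 = 49.9/75000 = 0.0006654 A

Final answer: 0.0006654 A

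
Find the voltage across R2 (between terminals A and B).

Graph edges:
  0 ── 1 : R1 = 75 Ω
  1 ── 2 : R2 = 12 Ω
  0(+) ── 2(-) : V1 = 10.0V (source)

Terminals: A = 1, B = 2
R1 and R2 are in series across V1 (node 0 → node 1 → node 2), and the output A–B is taken across R2, so this is a voltage divider.
Series current: I = V1/(R1 + R2) = 10/(75 + 12) = 10/87 = 0.1149 A
V_R2 = I × R2 = V1 × R2/(R1 + R2) = 10 × 12/87 = 1.379 V

Final answer: 1.379 V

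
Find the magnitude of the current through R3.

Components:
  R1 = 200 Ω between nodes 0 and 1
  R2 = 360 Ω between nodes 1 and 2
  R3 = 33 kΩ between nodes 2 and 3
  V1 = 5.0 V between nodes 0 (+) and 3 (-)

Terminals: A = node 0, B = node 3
Nodal analysis, taking node 3 as the 0 V reference.
Source V1 fixes V_0 = 5 V.
KCL at each unknown node (sum of currents leaving = 0; resistances in Ω):
  Node 1: (V_1 - 5)/200 + (V_1 - V_2)/360 = 0
  Node 2: (V_2 - V_1)/360 + (V_2 - 0)/33000 = 0
Collecting terms (coefficients in siemens):
  0.007778·V_1 - 0.002778·V_2 = 0.025
  0.002808·V_2 - 0.002778·V_1 = 0
Determinant D = (0.007778)(0.002808) - (-0.002778)(-0.002778) = 0.00001412
V_1 = [(0.025)(0.002808) - (-0.002778)(0)]/D = 4.97 V
V_2 = [(0.007778)(0) - (0.025)(-0.002778)]/D = 4.917 V
I_R3 = (V_2 - V_3)/R3 = (4.917 - 0)/33000 = 0.000149 A
|I_R3| = 0.000149 A

Final answer: |I_R3| = 0.000149 A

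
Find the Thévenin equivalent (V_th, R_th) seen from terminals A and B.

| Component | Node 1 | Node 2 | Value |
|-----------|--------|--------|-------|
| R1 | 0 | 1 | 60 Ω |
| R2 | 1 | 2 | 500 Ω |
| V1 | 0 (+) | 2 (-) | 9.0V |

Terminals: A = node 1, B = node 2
Step 1 — V_th is the open-circuit voltage V_A - V_B (nothing connected across the terminals).
Nodal analysis, taking node 2 as the 0 V reference.
Source V1 fixes V_0 = 9 V.
KCL at each unknown node (sum of currents leaving = 0; resistances in Ω):
  Node 1: (V_1 - 9)/60 + (V_1 - 0)/500 = 0
Collecting terms: 0.01867 × V_1 = 0.15  =>  V_1 = 8.036 V
V_th = V_1 - V_2 = 8.036 - 0 = 8.036 V
Step 2 — R_th: zero the source — replace V1 by a short circuit (node 2 merges into node 0) — and find the resistance seen between A (node 1) and B (node 0).
Reduce the network between node 1 (A) and node 0 (B) by series/parallel combination:
  Rp1 = R1 ‖ R2 (parallel, both between nodes 0 and 1) = 1/(1/60 + 1/500) = 53.57 Ω
R_th = 53.57 Ω

Final answer: V_th = 8.036 V, R_th = 53.57 Ω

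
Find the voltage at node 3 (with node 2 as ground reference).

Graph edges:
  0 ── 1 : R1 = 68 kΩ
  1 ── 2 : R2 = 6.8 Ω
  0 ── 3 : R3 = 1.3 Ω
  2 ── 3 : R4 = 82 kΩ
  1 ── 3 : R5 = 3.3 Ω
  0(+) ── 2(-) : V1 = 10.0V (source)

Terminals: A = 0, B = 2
Nodal analysis, taking node 2 as the 0 V reference.
Source V1 fixes V_0 = 10 V.
KCL at each unknown node (sum of currents leaving = 0; resistances in Ω):
  Node 1: (V_1 - 10)/68000 + (V_1 - 0)/6.8 + (V_1 - V_3)/3.3 = 0
  Node 3: (V_3 - 10)/1.3 + (V_3 - 0)/82000 + (V_3 - V_1)/3.3 = 0
Collecting terms (coefficients in siemens):
  0.4501·V_1 - 0.303·V_3 = 0.0001471
  1.072·V_3 - 0.303·V_1 = 7.692
Determinant D = (0.4501)(1.072) - (-0.303)(-0.303) = 0.3908
V_1 = [(0.0001471)(1.072) - (-0.303)(7.692)]/D = 5.965 V
V_3 = [(0.4501)(7.692) - (0.0001471)(-0.303)]/D = 8.86 V
The requested potential is V_3 = 8.86 V.

Final answer: V_3 = 8.86 V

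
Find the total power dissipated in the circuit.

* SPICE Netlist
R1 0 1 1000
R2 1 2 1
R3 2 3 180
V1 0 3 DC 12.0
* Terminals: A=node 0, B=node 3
Nodal analysis, taking node 3 as the 0 V reference.
Source V1 fixes V_0 = 12 V.
KCL at each unknown node (sum of currents leaving = 0; resistances in Ω):
  Node 1: (V_1 - 12)/1000 + (V_1 - V_2)/1 = 0
  Node 2: (V_2 - V_1)/1 + (V_2 - 0)/180 = 0
Collecting terms (coefficients in siemens):
  1.001·V_1 - 1·V_2 = 0.012
  1.006·V_2 - 1·V_1 = 0
Determinant D = (1.001)(1.006) - (-1)(-1) = 0.006561
V_1 = [(0.012)(1.006) - (-1)(0)]/D = 1.839 V
V_2 = [(1.001)(0) - (0.012)(-1)]/D = 1.829 V
Power in each resistor, P = (ΔV)²/R:
  P_R1 = (12 - 1.839)²/1000 = 0.1032 W
  P_R2 = (1.839 - 1.829)²/1 = 0.0001032 W
  P_R3 = (1.829 - 0)²/180 = 0.01858 W
P_total = P_R1 + P_R2 + P_R3 = 0.1219 W

Final answer: 0.1219 W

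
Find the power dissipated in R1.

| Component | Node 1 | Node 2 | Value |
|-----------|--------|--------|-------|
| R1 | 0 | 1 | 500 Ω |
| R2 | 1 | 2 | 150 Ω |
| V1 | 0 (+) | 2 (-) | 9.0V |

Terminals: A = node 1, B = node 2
Nodal analysis, taking node 2 as the 0 V reference.
Source V1 fixes V_0 = 9 V.
KCL at each unknown node (sum of currents leaving = 0; resistances in Ω):
  Node 1: (V_1 - 9)/500 + (V_1 - 0)/150 = 0
Collecting terms: 0.008667 × V_1 = 0.018  =>  V_1 = 2.077 V
I_R1 = (V_0 - V_1)/R1 = (9 - 2.077)/500 = 0.01385 A
P_R1 = I_R1² × R1 = (0.01385)² × 500 = 0.09586 W

Final answer: 0.09586 W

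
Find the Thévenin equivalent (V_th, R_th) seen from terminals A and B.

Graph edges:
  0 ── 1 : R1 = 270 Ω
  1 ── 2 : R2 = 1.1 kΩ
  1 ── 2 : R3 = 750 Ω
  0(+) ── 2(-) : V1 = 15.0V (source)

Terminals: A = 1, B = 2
Step 1 — V_th is the open-circuit voltage V_A - V_B (nothing connected across the terminals).
Nodal analysis, taking node 2 as the 0 V reference.
Source V1 fixes V_0 = 15 V.
KCL at each unknown node (sum of currents leaving = 0; resistances in Ω):
  Node 1: (V_1 - 15)/270 + (V_1 - 0)/1100 + (V_1 - 0)/750 = 0
Collecting terms: 0.005946 × V_1 = 0.05556  =>  V_1 = 9.343 V
V_th = V_1 - V_2 = 9.343 - 0 = 9.343 V
Step 2 — R_th: zero the source — replace V1 by a short circuit (node 2 merges into node 0) — and find the resistance seen between A (node 1) and B (node 0).
Reduce the network between node 1 (A) and node 0 (B) by series/parallel combination:
  Rp1 = R1 ‖ R2 ‖ R3 (parallel, all between nodes 0 and 1) = 1/(1/270 + 1/1100 + 1/750) = 168.2 Ω
R_th = 168.2 Ω

Final answer: V_th = 9.343 V, R_th = 168.2 Ω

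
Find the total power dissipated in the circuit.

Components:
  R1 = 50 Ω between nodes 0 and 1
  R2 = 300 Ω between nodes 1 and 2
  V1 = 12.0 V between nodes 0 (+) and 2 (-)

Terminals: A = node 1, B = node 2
Nodal analysis, taking node 2 as the 0 V reference.
Source V1 fixes V_0 = 12 V.
KCL at each unknown node (sum of currents leaving = 0; resistances in Ω):
  Node 1: (V_1 - 12)/50 + (V_1 - 0)/300 = 0
Collecting terms: 0.02333 × V_1 = 0.24  =>  V_1 = 10.29 V
Power in each resistor, P = (ΔV)²/R:
  P_R1 = (12 - 10.29)²/50 = 0.05878 W
  P_R2 = (10.29 - 0)²/300 = 0.3527 W
P_total = P_R1 + P_R2 = 0.4114 W

Final answer: 0.4114 W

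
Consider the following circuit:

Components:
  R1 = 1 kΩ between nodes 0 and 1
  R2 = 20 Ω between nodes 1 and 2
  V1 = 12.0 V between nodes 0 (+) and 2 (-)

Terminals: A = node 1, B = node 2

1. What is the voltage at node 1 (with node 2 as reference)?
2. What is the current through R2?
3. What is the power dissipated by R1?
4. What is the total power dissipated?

Nodal analysis, taking node 2 as the 0 V reference.
Source V1 fixes V_0 = 12 V.
KCL at each unknown node (sum of currents leaving = 0; resistances in Ω):
  Node 1: (V_1 - 12)/1000 + (V_1 - 0)/20 = 0
Collecting terms: 0.051 × V_1 = 0.012  =>  V_1 = 0.2353 V
Part 1:
  Read off the nodal solution: V_1 = 0.2353 V
Part 2:
  I_R2 = (V_1 - V_2)/R2 = (0.2353 - 0)/20 = 0.01176 A
  Magnitude: I_R2 = 0.01176 A
Part 3:
  I_R1 = (V_0 - V_1)/R1 = (12 - 0.2353)/1000 = 0.01176 A
  P_R1 = I_R1² × R1 = (0.01176)² × 1000 = 0.1384 W
Part 4:
  Power in each resistor, P = (ΔV)²/R:
    P_R1 = (12 - 0.2353)²/1000 = 0.1384 W
    P_R2 = (0.2353 - 0)²/20 = 0.002768 W
  P_total = P_R1 + P_R2 = 0.1412 W

Final answers:
1. V_1 = 0.2353 V
2. I_R2 = 0.01176 A
3. P_R1 = 0.1384 W
4. P_total = 0.1412 W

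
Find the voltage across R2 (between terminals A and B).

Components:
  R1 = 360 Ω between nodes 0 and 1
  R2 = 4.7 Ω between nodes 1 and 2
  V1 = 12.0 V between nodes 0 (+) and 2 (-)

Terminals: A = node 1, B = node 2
R1 and R2 are in series across V1 (node 0 → node 1 → node 2), and the output A–B is taken across R2, so this is a voltage divider.
Series current: I = V1/(R1 + R2) = 12/(360 + 4.7) = 12/364.7 = 0.0329 A
V_R2 = I × R2 = V1 × R2/(R1 + R2) = 12 × 4.7/364.7 = 0.1546 V

Final answer: 0.1546 V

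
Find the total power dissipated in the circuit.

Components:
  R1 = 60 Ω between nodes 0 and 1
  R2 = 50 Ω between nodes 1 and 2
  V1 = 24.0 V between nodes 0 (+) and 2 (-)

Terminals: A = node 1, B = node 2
Nodal analysis, taking node 2 as the 0 V reference.
Source V1 fixes V_0 = 24 V.
KCL at each unknown node (sum of currents leaving = 0; resistances in Ω):
  Node 1: (V_1 - 24)/60 + (V_1 - 0)/50 = 0
Collecting terms: 0.03667 × V_1 = 0.4  =>  V_1 = 10.91 V
Power in each resistor, P = (ΔV)²/R:
  P_R1 = (24 - 10.91)²/60 = 2.856 W
  P_R2 = (10.91 - 0)²/50 = 2.38 W
P_total = P_R1 + P_R2 = 5.236 W

Final answer: 5.236 W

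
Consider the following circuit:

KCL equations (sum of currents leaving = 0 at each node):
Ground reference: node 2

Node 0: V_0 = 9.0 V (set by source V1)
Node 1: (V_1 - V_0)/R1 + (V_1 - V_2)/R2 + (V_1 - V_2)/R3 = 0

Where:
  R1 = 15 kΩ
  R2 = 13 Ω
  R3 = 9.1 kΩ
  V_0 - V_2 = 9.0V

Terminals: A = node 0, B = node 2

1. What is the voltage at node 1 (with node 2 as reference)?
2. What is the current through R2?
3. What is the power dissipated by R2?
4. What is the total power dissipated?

Nodal analysis, taking node 2 as the 0 V reference.
Source V1 fixes V_0 = 9 V.
KCL at each unknown node (sum of currents leaving = 0; resistances in Ω):
  Node 1: (V_1 - 9)/15000 + (V_1 - 0)/13 + (V_1 - 0)/9100 = 0
Collecting terms: 0.0771 × V_1 = 0.0006  =>  V_1 = 0.007782 V
Part 1:
  Read off the nodal solution: V_1 = 0.007782 V
Part 2:
  I_R2 = (V_1 - V_2)/R2 = (0.007782 - 0)/13 = 0.0005986 A
  Magnitude: I_R2 = 0.0005986 A
Part 3:
  I_R2 = (V_1 - V_2)/R2 = (0.007782 - 0)/13 = 0.0005986 A
  P_R2 = I_R2² × R2 = (0.0005986)² × 13 = 0.000004659 W
Part 4:
  Power in each resistor, P = (ΔV)²/R:
    P_R1 = (9 - 0.007782)²/15000 = 0.005391 W
    P_R2 = (0.007782 - 0)²/13 = 0.000004659 W
    P_R3 = (0.007782 - 0)²/9100 = 0.000000006655 W
  P_total = P_R1 + P_R2 + P_R3 = 0.005395 W

Final answers:
1. V_1 = 0.007782 V
2. I_R2 = 0.0005986 A
3. P_R2 = 4.659e-06 W
4. P_total = 0.005395 W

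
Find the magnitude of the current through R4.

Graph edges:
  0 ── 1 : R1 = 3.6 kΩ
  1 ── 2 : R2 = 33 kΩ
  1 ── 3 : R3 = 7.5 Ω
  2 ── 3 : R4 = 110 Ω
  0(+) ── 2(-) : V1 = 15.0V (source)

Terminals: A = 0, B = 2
Nodal analysis, taking node 2 as the 0 V reference.
Source V1 fixes V_0 = 15 V.
KCL at each unknown node (sum of currents leaving = 0; resistances in Ω):
  Node 1: (V_1 - 15)/3600 + (V_1 - 0)/33000 + (V_1 - V_3)/7.5 = 0
  Node 3: (V_3 - V_1)/7.5 + (V_3 - 0)/110 = 0
Collecting terms (coefficients in siemens):
  0.1336·V_1 - 0.1333·V_3 = 0.004167
  0.1424·V_3 - 0.1333·V_1 = 0
Determinant D = (0.1336)(0.1424) - (-0.1333)(-0.1333) = 0.001256
V_1 = [(0.004167)(0.1424) - (-0.1333)(0)]/D = 0.4725 V
V_3 = [(0.1336)(0) - (0.004167)(-0.1333)]/D = 0.4423 V
I_R4 = (V_2 - V_3)/R4 = (0 - 0.4423)/110 = -0.004021 A
|I_R4| = 0.004021 A

Final answer: |I_R4| = 0.004021 A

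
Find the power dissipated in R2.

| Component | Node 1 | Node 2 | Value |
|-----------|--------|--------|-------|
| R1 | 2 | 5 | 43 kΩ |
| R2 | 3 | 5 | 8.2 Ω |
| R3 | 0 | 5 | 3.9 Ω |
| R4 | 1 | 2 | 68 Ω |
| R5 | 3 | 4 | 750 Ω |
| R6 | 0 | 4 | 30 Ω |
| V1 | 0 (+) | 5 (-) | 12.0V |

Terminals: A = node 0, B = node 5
Nodal analysis, taking node 5 as the 0 V reference.
Source V1 fixes V_0 = 12 V.
KCL at each unknown node (sum of currents leaving = 0; resistances in Ω):
  Node 1: (V_1 - V_2)/68 = 0
  Node 2: (V_2 - 0)/43000 + (V_2 - V_1)/68 = 0
  Node 3: (V_3 - 0)/8.2 + (V_3 - V_4)/750 = 0
  Node 4: (V_4 - V_3)/750 + (V_4 - 12)/30 = 0
Collecting terms (coefficients in siemens):
  0.01471·V_1 - 0.01471·V_2 = 0
  0.01473·V_2 - 0.01471·V_1 = 0
  0.1233·V_3 - 0.001333·V_4 = 0
  0.03467·V_4 - 0.001333·V_3 = 0.4
Solving these 4 simultaneous equations (Gaussian elimination) gives:
  V_1 = 0 V, V_2 = 0 V, V_3 = 0.1248 V, V_4 = 11.54 V
I_R2 = (V_3 - V_5)/R2 = (0.1248 - 0)/8.2 = 0.01522 A
P_R2 = I_R2² × R2 = (0.01522)² × 8.2 = 0.001901 W

Final answer: 0.001901 W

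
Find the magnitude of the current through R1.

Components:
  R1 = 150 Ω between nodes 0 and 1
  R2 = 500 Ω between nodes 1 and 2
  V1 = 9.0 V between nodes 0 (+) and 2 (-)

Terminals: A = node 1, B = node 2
Nodal analysis, taking node 2 as the 0 V reference.
Source V1 fixes V_0 = 9 V.
KCL at each unknown node (sum of currents leaving = 0; resistances in Ω):
  Node 1: (V_1 - 9)/150 + (V_1 - 0)/500 = 0
Collecting terms: 0.008667 × V_1 = 0.06  =>  V_1 = 6.923 V
I_R1 = (V_0 - V_1)/R1 = (9 - 6.923)/150 = 0.01385 A
|I_R1| = 0.01385 A

Final answer: |I_R1| = 0.01385 A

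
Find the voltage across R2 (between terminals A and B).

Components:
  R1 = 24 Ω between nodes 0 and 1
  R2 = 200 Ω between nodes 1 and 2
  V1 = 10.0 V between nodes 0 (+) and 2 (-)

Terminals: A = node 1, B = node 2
R1 and R2 are in series across V1 (node 0 → node 1 → node 2), and the output A–B is taken across R2, so this is a voltage divider.
Series current: I = V1/(R1 + R2) = 10/(24 + 200) = 10/224 = 0.04464 A
V_R2 = I × R2 = V1 × R2/(R1 + R2) = 10 × 200/224 = 8.929 V

Final answer: 8.929 V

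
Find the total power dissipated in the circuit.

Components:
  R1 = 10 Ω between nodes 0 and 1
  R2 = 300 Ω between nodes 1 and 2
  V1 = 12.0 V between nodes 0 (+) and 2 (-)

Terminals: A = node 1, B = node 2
Nodal analysis, taking node 2 as the 0 V reference.
Source V1 fixes V_0 = 12 V.
KCL at each unknown node (sum of currents leaving = 0; resistances in Ω):
  Node 1: (V_1 - 12)/10 + (V_1 - 0)/300 = 0
Collecting terms: 0.1033 × V_1 = 1.2  =>  V_1 = 11.61 V
Power in each resistor, P = (ΔV)²/R:
  P_R1 = (12 - 11.61)²/10 = 0.01498 W
  P_R2 = (11.61 - 0)²/300 = 0.4495 W
P_total = P_R1 + P_R2 = 0.4645 W

Final answer: 0.4645 W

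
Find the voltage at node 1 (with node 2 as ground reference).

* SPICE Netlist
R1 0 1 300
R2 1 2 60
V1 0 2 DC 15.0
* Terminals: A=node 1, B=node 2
Nodal analysis, taking node 2 as the 0 V reference.
Source V1 fixes V_0 = 15 V.
KCL at each unknown node (sum of currents leaving = 0; resistances in Ω):
  Node 1: (V_1 - 15)/300 + (V_1 - 0)/60 = 0
Collecting terms: 0.02 × V_1 = 0.05  =>  V_1 = 2.5 V
The requested potential is V_1 = 2.5 V.

Final answer: V_1 = 2.5 V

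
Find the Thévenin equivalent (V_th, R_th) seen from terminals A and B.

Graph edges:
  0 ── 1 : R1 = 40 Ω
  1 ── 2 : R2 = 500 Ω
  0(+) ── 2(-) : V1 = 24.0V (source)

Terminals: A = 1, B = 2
Step 1 — V_th is the open-circuit voltage V_A - V_B (nothing connected across the terminals).
Nodal analysis, taking node 2 as the 0 V reference.
Source V1 fixes V_0 = 24 V.
KCL at each unknown node (sum of currents leaving = 0; resistances in Ω):
  Node 1: (V_1 - 24)/40 + (V_1 - 0)/500 = 0
Collecting terms: 0.027 × V_1 = 0.6  =>  V_1 = 22.22 V
V_th = V_1 - V_2 = 22.22 - 0 = 22.22 V
Step 2 — R_th: zero the source — replace V1 by a short circuit (node 2 merges into node 0) — and find the resistance seen between A (node 1) and B (node 0).
Reduce the network between node 1 (A) and node 0 (B) by series/parallel combination:
  Rp1 = R1 ‖ R2 (parallel, both between nodes 0 and 1) = 1/(1/40 + 1/500) = 37.04 Ω
R_th = 37.04 Ω

Final answer: V_th = 22.22 V, R_th = 37.04 Ω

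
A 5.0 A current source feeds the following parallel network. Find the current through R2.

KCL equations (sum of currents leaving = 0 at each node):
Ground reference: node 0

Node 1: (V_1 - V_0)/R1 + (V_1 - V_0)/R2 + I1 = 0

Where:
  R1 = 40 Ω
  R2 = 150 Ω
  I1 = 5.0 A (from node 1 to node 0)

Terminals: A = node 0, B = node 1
All resistors sit directly between nodes 0 and 1, so they are in parallel and share one voltage V; the full source current 5 A splits among them.
1/R_par = 1/40 + 1/150 = 0.03167 S  =>  R_par = 31.58 Ω
V = I × R_par = 5 × 31.58 = 157.9 V
I_R2 = V/R2 = 157.9/150 = 1.053 A

Final answer: 1.053 A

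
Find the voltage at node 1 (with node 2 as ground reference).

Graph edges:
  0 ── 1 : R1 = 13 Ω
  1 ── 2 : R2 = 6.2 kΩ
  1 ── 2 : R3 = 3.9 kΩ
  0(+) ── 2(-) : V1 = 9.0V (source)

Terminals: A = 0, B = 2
Nodal analysis, taking node 2 as the 0 V reference.
Source V1 fixes V_0 = 9 V.
KCL at each unknown node (sum of currents leaving = 0; resistances in Ω):
  Node 1: (V_1 - 9)/13 + (V_1 - 0)/6200 + (V_1 - 0)/3900 = 0
Collecting terms: 0.07734 × V_1 = 0.6923  =>  V_1 = 8.951 V
The requested potential is V_1 = 8.951 V.

Final answer: V_1 = 8.951 V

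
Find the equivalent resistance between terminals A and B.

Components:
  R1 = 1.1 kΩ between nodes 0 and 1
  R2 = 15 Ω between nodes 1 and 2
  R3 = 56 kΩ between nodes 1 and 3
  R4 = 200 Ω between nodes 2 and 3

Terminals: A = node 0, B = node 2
Reduce the network between node 0 (A) and node 2 (B) by series/parallel combination:
  Rs1 = R3 + R4 (series, joined only at node 3) = 56000 + 200 = 56200 Ω
  Rp1 = R2 ‖ Rs1 (parallel, both between nodes 1 and 2) = 1/(1/15 + 1/56200) = 15 Ω
  Rs2 = R1 + Rp1 (series, joined only at node 1) = 1100 + 15 = 1115 Ω
R_eq = 1.115 kΩ

Final answer: 1.115 kΩ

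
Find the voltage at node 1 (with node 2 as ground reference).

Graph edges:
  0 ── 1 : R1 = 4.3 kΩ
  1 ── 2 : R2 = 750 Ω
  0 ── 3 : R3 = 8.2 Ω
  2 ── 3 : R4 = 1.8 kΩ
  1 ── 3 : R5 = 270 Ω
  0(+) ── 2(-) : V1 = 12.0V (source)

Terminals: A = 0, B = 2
Nodal analysis, taking node 2 as the 0 V reference.
Source V1 fixes V_0 = 12 V.
KCL at each unknown node (sum of currents leaving = 0; resistances in Ω):
  Node 1: (V_1 - 12)/4300 + (V_1 - 0)/750 + (V_1 - V_3)/270 = 0
  Node 3: (V_3 - 12)/8.2 + (V_3 - 0)/1800 + (V_3 - V_1)/270 = 0
Collecting terms (coefficients in siemens):
  0.00527·V_1 - 0.003704·V_3 = 0.002791
  0.1262·V_3 - 0.003704·V_1 = 1.463
Determinant D = (0.00527)(0.1262) - (-0.003704)(-0.003704) = 0.0006514
V_1 = [(0.002791)(0.1262) - (-0.003704)(1.463)]/D = 8.862 V
V_3 = [(0.00527)(1.463) - (0.002791)(-0.003704)]/D = 11.86 V
The requested potential is V_1 = 8.862 V.

Final answer: V_1 = 8.862 V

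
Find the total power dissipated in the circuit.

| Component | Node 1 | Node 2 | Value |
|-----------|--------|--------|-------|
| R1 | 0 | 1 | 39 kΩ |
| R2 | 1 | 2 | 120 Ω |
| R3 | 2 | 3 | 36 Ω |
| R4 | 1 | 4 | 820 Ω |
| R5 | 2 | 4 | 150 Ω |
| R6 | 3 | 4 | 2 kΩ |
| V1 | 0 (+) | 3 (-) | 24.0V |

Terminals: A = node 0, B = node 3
Nodal analysis, taking node 3 as the 0 V reference.
Source V1 fixes V_0 = 24 V.
KCL at each unknown node (sum of currents leaving = 0; resistances in Ω):
  Node 1: (V_1 - 24)/39000 + (V_1 - V_2)/120 + (V_1 - V_4)/820 = 0
  Node 2: (V_2 - V_1)/120 + (V_2 - 0)/36 + (V_2 - V_4)/150 = 0
  Node 4: (V_4 - V_1)/820 + (V_4 - V_2)/150 + (V_4 - 0)/2000 = 0
Collecting terms (coefficients in siemens):
  0.009578·V_1 - 0.008333·V_2 - 0.00122·V_4 = 0.0006154
  0.04278·V_2 - 0.008333·V_1 - 0.006667·V_4 = 0
  0.008386·V_4 - 0.00122·V_1 - 0.006667·V_2 = 0
Solving these 3 simultaneous equations (Gaussian elimination) gives:
  V_1 = 0.08677 V, V_2 = 0.02154 V, V_4 = 0.02974 V
Power in each resistor, P = (ΔV)²/R:
  P_R1 = (24 - 0.08677)²/39000 = 0.01466 W
  P_R2 = (0.08677 - 0.02154)²/120 = 0.00003546 W
  P_R3 = (0.02154 - 0)²/36 = 0.00001289 W
  P_R4 = (0.08677 - 0.02974)²/820 = 0.000003967 W
  P_R5 = (0.02154 - 0.02974)²/150 = 0.0000004485 W
  P_R6 = (0 - 0.02974)²/2000 = 0.0000004422 W
P_total = P_R1 + P_R2 + P_R3 + P_R4 + P_R5 + P_R6 = 0.01472 W

Final answer: 0.01472 W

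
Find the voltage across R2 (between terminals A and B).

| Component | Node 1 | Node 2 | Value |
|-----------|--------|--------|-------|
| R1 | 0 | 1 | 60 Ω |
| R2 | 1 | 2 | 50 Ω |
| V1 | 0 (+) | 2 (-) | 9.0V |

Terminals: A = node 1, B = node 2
R1 and R2 are in series across V1 (node 0 → node 1 → node 2), and the output A–B is taken across R2, so this is a voltage divider.
Series current: I = V1/(R1 + R2) = 9/(60 + 50) = 9/110 = 0.08182 A
V_R2 = I × R2 = V1 × R2/(R1 + R2) = 9 × 50/110 = 4.091 V

Final answer: 4.091 V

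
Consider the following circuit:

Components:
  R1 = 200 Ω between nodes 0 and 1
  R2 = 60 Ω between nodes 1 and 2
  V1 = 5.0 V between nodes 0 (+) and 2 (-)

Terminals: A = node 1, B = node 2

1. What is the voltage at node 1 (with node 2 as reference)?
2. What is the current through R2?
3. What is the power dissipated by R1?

Nodal analysis, taking node 2 as the 0 V reference.
Source V1 fixes V_0 = 5 V.
KCL at each unknown node (sum of currents leaving = 0; resistances in Ω):
  Node 1: (V_1 - 5)/200 + (V_1 - 0)/60 = 0
Collecting terms: 0.02167 × V_1 = 0.025  =>  V_1 = 1.154 V
Part 1:
  Read off the nodal solution: V_1 = 1.154 V
Part 2:
  I_R2 = (V_1 - V_2)/R2 = (1.154 - 0)/60 = 0.01923 A
  Magnitude: I_R2 = 0.01923 A
Part 3:
  I_R1 = (V_0 - V_1)/R1 = (5 - 1.154)/200 = 0.01923 A
  P_R1 = I_R1² × R1 = (0.01923)² × 200 = 0.07396 W

Final answers:
1. V_1 = 1.154 V
2. I_R2 = 0.01923 A
3. P_R1 = 0.07396 W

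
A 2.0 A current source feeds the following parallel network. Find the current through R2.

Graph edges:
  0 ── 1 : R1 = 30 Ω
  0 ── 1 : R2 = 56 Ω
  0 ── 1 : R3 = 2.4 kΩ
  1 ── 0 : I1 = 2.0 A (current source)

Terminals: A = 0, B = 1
All resistors sit directly between nodes 0 and 1, so they are in parallel and share one voltage V; the full source current 2 A splits among them.
1/R_par = 1/30 + 1/56 + 1/2400 = 0.05161 S  =>  R_par = 19.38 Ω
V = I × R_par = 2 × 19.38 = 38.75 V
I_R2 = V/R2 = 38.75/56 = 0.692 A

Final answer: 0.692 A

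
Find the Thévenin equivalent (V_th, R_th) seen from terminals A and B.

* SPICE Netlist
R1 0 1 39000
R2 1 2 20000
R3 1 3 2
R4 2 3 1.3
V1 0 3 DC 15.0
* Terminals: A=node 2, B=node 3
Step 1 — V_th is the open-circuit voltage V_A - V_B (nothing connected across the terminals).
Nodal analysis, taking node 3 as the 0 V reference.
Source V1 fixes V_0 = 15 V.
KCL at each unknown node (sum of currents leaving = 0; resistances in Ω):
  Node 1: (V_1 - 15)/39000 + (V_1 - V_2)/20000 + (V_1 - 0)/2 = 0
  Node 2: (V_2 - V_1)/20000 + (V_2 - 0)/1.3 = 0
Collecting terms (coefficients in siemens):
  0.5001·V_1 - 0.00005·V_2 = 0.0003846
  0.7693·V_2 - 0.00005·V_1 = 0
Determinant D = (0.5001)(0.7693) - (-0.00005)(-0.00005) = 0.3847
V_1 = [(0.0003846)(0.7693) - (-0.00005)(0)]/D = 0.0007691 V
V_2 = [(0.5001)(0) - (0.0003846)(-0.00005)]/D = 0.00000004999 V
V_th = V_2 - V_3 = 0.00000004999 - 0 = 0.00000004999 V
Step 2 — R_th: zero the source — replace V1 by a short circuit (node 3 merges into node 0) — and find the resistance seen between A (node 2) and B (node 0).
Reduce the network between node 2 (A) and node 0 (B) by series/parallel combination:
  Rp1 = R1 ‖ R3 (parallel, both between nodes 0 and 1) = 1/(1/39000 + 1/2) = 2 Ω
  Rs1 = R2 + Rp1 (series, joined only at node 1) = 20000 + 2 = 20000 Ω
  Rp2 = R4 ‖ Rs1 (parallel, both between nodes 0 and 2) = 1/(1/1.3 + 1/20000) = 1.3 Ω
R_th = 1.3 Ω

Final answer: V_th = 4.999e-08 V, R_th = 1.3 Ω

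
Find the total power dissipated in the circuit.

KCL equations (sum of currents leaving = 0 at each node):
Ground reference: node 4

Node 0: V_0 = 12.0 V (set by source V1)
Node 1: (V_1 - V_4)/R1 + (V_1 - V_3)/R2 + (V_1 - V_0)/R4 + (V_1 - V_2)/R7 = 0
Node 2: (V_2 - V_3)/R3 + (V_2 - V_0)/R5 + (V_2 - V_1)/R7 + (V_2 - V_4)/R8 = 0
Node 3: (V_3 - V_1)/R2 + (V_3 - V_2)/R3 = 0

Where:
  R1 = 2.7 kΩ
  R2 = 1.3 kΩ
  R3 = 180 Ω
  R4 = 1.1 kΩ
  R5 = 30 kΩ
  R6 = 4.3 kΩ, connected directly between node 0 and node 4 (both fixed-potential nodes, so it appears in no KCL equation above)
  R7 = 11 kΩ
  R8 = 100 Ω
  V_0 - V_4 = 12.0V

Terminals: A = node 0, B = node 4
Nodal analysis, taking node 4 as the 0 V reference.
Source V1 fixes V_0 = 12 V.
KCL at each unknown node (sum of currents leaving = 0; resistances in Ω):
  Node 1: (V_1 - 0)/2700 + (V_1 - V_3)/1300 + (V_1 - 12)/1100 + (V_1 - V_2)/11000 = 0
  Node 2: (V_2 - V_3)/180 + (V_2 - 12)/30000 + (V_2 - V_1)/11000 + (V_2 - 0)/100 = 0
  Node 3: (V_3 - V_1)/1300 + (V_3 - V_2)/180 = 0
Collecting terms (coefficients in siemens):
  0.00214·V_1 - 0.00009091·V_2 - 0.0007692·V_3 = 0.01091
  0.01568·V_2 - 0.00009091·V_1 - 0.005556·V_3 = 0.0004
  0.006325·V_3 - 0.0007692·V_1 - 0.005556·V_2 = 0
Solving these 3 simultaneous equations (Gaussian elimination) gives:
  V_1 = 5.492 V, V_2 = 0.4268 V, V_3 = 1.043 V
Power in each resistor, P = (ΔV)²/R:
  P_R1 = (5.492 - 0)²/2700 = 0.01117 W
  P_R2 = (5.492 - 1.043)²/1300 = 0.01522 W
  P_R3 = (0.4268 - 1.043)²/180 = 0.002108 W
  P_R4 = (12 - 5.492)²/1100 = 0.03851 W
  P_R5 = (12 - 0.4268)²/30000 = 0.004465 W
  P_R6 = (12 - 0)²/4300 = 0.03349 W
  P_R7 = (5.492 - 0.4268)²/11000 = 0.002332 W
  P_R8 = (0.4268 - 0)²/100 = 0.001822 W
P_total = P_R1 + P_R2 + P_R3 + P_R4 + P_R5 + P_R6 + P_R7 + P_R8 = 0.1091 W

Final answer: 0.1091 W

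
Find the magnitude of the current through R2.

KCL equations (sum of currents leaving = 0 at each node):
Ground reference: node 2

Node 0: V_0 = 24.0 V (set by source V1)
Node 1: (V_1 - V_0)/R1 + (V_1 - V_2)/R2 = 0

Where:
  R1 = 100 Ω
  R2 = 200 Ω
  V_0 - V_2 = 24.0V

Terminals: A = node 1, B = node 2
Nodal analysis, taking node 2 as the 0 V reference.
Source V1 fixes V_0 = 24 V.
KCL at each unknown node (sum of currents leaving = 0; resistances in Ω):
  Node 1: (V_1 - 24)/100 + (V_1 - 0)/200 = 0
Collecting terms: 0.015 × V_1 = 0.24  =>  V_1 = 16 V
I_R2 = (V_1 - V_2)/R2 = (16 - 0)/200 = 0.08 A
|I_R2| = 0.08 A

Final answer: |I_R2| = 0.08 A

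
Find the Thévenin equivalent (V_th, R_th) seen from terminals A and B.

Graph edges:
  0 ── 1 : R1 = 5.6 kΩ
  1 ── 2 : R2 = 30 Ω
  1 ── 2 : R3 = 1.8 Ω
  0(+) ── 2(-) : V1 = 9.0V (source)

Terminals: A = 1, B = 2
Step 1 — V_th is the open-circuit voltage V_A - V_B (nothing connected across the terminals).
Nodal analysis, taking node 2 as the 0 V reference.
Source V1 fixes V_0 = 9 V.
KCL at each unknown node (sum of currents leaving = 0; resistances in Ω):
  Node 1: (V_1 - 9)/5600 + (V_1 - 0)/30 + (V_1 - 0)/1.8 = 0
Collecting terms: 0.5891 × V_1 = 0.001607  =>  V_1 = 0.002728 V
V_th = V_1 - V_2 = 0.002728 - 0 = 0.002728 V
Step 2 — R_th: zero the source — replace V1 by a short circuit (node 2 merges into node 0) — and find the resistance seen between A (node 1) and B (node 0).
Reduce the network between node 1 (A) and node 0 (B) by series/parallel combination:
  Rp1 = R1 ‖ R2 ‖ R3 (parallel, all between nodes 0 and 1) = 1/(1/5600 + 1/30 + 1/1.8) = 1.698 Ω
R_th = 1.698 Ω

Final answer: V_th = 0.002728 V, R_th = 1.698 Ω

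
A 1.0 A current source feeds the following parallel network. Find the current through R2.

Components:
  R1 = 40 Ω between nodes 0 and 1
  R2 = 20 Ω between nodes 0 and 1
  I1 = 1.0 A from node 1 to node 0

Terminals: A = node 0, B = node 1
All resistors sit directly between nodes 0 and 1, so they are in parallel and share one voltage V; the full source current 1 A splits among them.
1/R_par = 1/40 + 1/20 = 0.075 S  =>  R_par = 13.33 Ω
V = I × R_par = 1 × 13.33 = 13.33 V
I_R2 = V/R2 = 13.33/20 = 0.6667 A

Final answer: 0.6667 A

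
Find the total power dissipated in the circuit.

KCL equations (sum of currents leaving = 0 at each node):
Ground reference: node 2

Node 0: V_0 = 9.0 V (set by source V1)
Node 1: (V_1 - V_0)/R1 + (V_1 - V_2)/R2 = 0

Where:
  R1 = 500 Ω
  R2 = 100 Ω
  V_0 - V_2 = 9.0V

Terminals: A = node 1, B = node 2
Nodal analysis, taking node 2 as the 0 V reference.
Source V1 fixes V_0 = 9 V.
KCL at each unknown node (sum of currents leaving = 0; resistances in Ω):
  Node 1: (V_1 - 9)/500 + (V_1 - 0)/100 = 0
Collecting terms: 0.012 × V_1 = 0.018  =>  V_1 = 1.5 V
Power in each resistor, P = (ΔV)²/R:
  P_R1 = (9 - 1.5)²/500 = 0.1125 W
  P_R2 = (1.5 - 0)²/100 = 0.0225 W
P_total = P_R1 + P_R2 = 0.135 W

Final answer: 0.135 W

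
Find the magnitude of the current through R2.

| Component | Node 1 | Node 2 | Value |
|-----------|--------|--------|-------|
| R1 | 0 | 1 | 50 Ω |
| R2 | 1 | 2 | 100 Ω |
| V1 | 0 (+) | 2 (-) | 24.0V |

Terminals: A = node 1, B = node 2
Nodal analysis, taking node 2 as the 0 V reference.
Source V1 fixes V_0 = 24 V.
KCL at each unknown node (sum of currents leaving = 0; resistances in Ω):
  Node 1: (V_1 - 24)/50 + (V_1 - 0)/100 = 0
Collecting terms: 0.03 × V_1 = 0.48  =>  V_1 = 16 V
I_R2 = (V_1 - V_2)/R2 = (16 - 0)/100 = 0.16 A
|I_R2| = 0.16 A

Final answer: |I_R2| = 0.16 A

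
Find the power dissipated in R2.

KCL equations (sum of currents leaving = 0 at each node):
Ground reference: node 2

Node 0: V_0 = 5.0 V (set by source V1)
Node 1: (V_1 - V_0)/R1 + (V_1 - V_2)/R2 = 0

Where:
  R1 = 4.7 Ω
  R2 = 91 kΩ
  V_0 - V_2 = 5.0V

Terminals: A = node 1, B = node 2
Nodal analysis, taking node 2 as the 0 V reference.
Source V1 fixes V_0 = 5 V.
KCL at each unknown node (sum of currents leaving = 0; resistances in Ω):
  Node 1: (V_1 - 5)/4.7 + (V_1 - 0)/91000 = 0
Collecting terms: 0.2128 × V_1 = 1.064  =>  V_1 = 5 V
I_R2 = (V_1 - V_2)/R2 = (5 - 0)/91000 = 0.00005494 A
P_R2 = I_R2² × R2 = (0.00005494)² × 91000 = 0.0002747 W

Final answer: 0.0002747 W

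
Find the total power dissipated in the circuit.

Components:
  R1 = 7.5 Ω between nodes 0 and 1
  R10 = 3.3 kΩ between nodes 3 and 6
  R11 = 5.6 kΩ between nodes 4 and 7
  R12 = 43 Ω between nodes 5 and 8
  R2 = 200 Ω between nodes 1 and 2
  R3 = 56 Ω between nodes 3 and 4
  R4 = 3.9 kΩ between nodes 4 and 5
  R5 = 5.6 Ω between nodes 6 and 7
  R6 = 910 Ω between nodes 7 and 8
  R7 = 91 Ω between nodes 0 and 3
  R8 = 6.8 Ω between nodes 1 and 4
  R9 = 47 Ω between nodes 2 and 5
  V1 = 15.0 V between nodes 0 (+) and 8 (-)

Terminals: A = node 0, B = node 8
Nodal analysis, taking node 8 as the 0 V reference.
Source V1 fixes V_0 = 15 V.
KCL at each unknown node (sum of currents leaving = 0; resistances in Ω):
  Node 1: (V_1 - 15)/7.5 + (V_1 - V_2)/200 + (V_1 - V_4)/6.8 = 0
  Node 2: (V_2 - V_1)/200 + (V_2 - V_5)/47 = 0
  Node 3: (V_3 - V_4)/56 + (V_3 - 15)/91 + (V_3 - V_6)/3300 = 0
  Node 4: (V_4 - V_3)/56 + (V_4 - V_5)/3900 + (V_4 - V_1)/6.8 + (V_4 - V_7)/5600 = 0
  Node 5: (V_5 - V_4)/3900 + (V_5 - V_2)/47 + (V_5 - 0)/43 = 0
  Node 6: (V_6 - V_7)/5.6 + (V_6 - V_3)/3300 = 0
  Node 7: (V_7 - V_6)/5.6 + (V_7 - 0)/910 + (V_7 - V_4)/5600 = 0
Collecting terms (coefficients in siemens):
  0.2854·V_1 - 0.005·V_2 - 0.1471·V_4 = 2
  0.02628·V_2 - 0.005·V_1 - 0.02128·V_5 = 0
  0.02915·V_3 - 0.01786·V_4 - 0.000303·V_6 = 0.1648
  0.1654·V_4 - 0.1471·V_1 - 0.01786·V_3 - 0.0002564·V_5 - 0.0001786·V_7 = 0
  0.04479·V_5 - 0.02128·V_2 - 0.0002564·V_4 = 0
  0.1789·V_6 - 0.000303·V_3 - 0.1786·V_7 = 0
  0.1798·V_7 - 0.0001786·V_4 - 0.1786·V_6 = 0
Solving these 7 simultaneous equations (Gaussian elimination) gives:
  V_1 = 14.6 V, V_2 = 4.623 V, V_3 = 14.63 V, V_4 = 14.57 V
  V_5 = 2.28 V, V_6 = 4.464 V, V_7 = 4.447 V
Power in each resistor, P = (ΔV)²/R:
  P_R1 = (15 - 14.6)²/7.5 = 0.02171 W
  P_R2 = (14.6 - 4.623)²/200 = 0.4973 W
  P_R3 = (14.63 - 14.57)²/56 = 0.00005836 W
  P_R4 = (14.57 - 2.28)²/3900 = 0.03873 W
  P_R5 = (4.464 - 4.447)²/5.6 = 0.00005311 W
  P_R6 = (4.447 - 0)²/910 = 0.02173 W
  P_R7 = (15 - 14.63)²/91 = 0.00153 W
  P_R8 = (14.6 - 14.57)²/6.8 = 0.0001055 W
  P_R9 = (4.623 - 2.28)²/47 = 0.1169 W
  P_R10 = (14.63 - 4.464)²/3300 = 0.0313 W
  P_R11 = (14.57 - 4.447)²/5600 = 0.0183 W
  P_R12 = (2.28 - 0)²/43 = 0.1209 W
P_total = P_R1 + P_R2 + P_R3 + P_R4 + P_R5 + P_R6 + P_R7 + P_R8 + P_R9 + P_R10 + P_R11 + P_R12 = 0.8686 W

Final answer: 0.8686 W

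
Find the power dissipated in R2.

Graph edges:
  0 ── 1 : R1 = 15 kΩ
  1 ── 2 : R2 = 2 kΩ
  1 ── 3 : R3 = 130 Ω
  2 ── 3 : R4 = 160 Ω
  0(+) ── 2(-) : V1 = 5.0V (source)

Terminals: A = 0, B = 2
Nodal analysis, taking node 2 as the 0 V reference.
Source V1 fixes V_0 = 5 V.
KCL at each unknown node (sum of currents leaving = 0; resistances in Ω):
  Node 1: (V_1 - 5)/15000 + (V_1 - 0)/2000 + (V_1 - V_3)/130 = 0
  Node 3: (V_3 - V_1)/130 + (V_3 - 0)/160 = 0
Collecting terms (coefficients in siemens):
  0.008259·V_1 - 0.007692·V_3 = 0.0003333
  0.01394·V_3 - 0.007692·V_1 = 0
Determinant D = (0.008259)(0.01394) - (-0.007692)(-0.007692) = 0.00005598
V_1 = [(0.0003333)(0.01394) - (-0.007692)(0)]/D = 0.08302 V
V_3 = [(0.008259)(0) - (0.0003333)(-0.007692)]/D = 0.04581 V
I_R2 = (V_1 - V_2)/R2 = (0.08302 - 0)/2000 = 0.00004151 A
P_R2 = I_R2² × R2 = (0.00004151)² × 2000 = 0.000003446 W

Final answer: 3.446e-06 W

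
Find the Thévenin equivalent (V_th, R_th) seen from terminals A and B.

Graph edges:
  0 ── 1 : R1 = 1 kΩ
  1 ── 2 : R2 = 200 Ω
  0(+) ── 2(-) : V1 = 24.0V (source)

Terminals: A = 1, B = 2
Step 1 — V_th is the open-circuit voltage V_A - V_B (nothing connected across the terminals).
Nodal analysis, taking node 2 as the 0 V reference.
Source V1 fixes V_0 = 24 V.
KCL at each unknown node (sum of currents leaving = 0; resistances in Ω):
  Node 1: (V_1 - 24)/1000 + (V_1 - 0)/200 = 0
Collecting terms: 0.006 × V_1 = 0.024  =>  V_1 = 4 V
V_th = V_1 - V_2 = 4 - 0 = 4 V
Step 2 — R_th: zero the source — replace V1 by a short circuit (node 2 merges into node 0) — and find the resistance seen between A (node 1) and B (node 0).
Reduce the network between node 1 (A) and node 0 (B) by series/parallel combination:
  Rp1 = R1 ‖ R2 (parallel, both between nodes 0 and 1) = 1/(1/1000 + 1/200) = 166.7 Ω
R_th = 166.7 Ω

Final answer: V_th = 4 V, R_th = 166.7 Ω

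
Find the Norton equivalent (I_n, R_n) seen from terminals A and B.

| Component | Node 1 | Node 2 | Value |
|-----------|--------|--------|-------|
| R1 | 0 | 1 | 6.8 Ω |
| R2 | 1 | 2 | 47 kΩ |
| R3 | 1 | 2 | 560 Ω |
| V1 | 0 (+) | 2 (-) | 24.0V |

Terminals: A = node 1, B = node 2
Find the Thévenin equivalent first; then I_n = V_th/R_th and R_n = R_th.
Step 1 — V_th is the open-circuit voltage V_A - V_B (nothing connected across the terminals).
Nodal analysis, taking node 2 as the 0 V reference.
Source V1 fixes V_0 = 24 V.
KCL at each unknown node (sum of currents leaving = 0; resistances in Ω):
  Node 1: (V_1 - 24)/6.8 + (V_1 - 0)/47000 + (V_1 - 0)/560 = 0
Collecting terms: 0.1489 × V_1 = 3.529  =>  V_1 = 23.71 V
V_th = V_1 - V_2 = 23.71 - 0 = 23.71 V
Step 2 — R_th: zero the source — replace V1 by a short circuit (node 2 merges into node 0) — and find the resistance seen between A (node 1) and B (node 0).
Reduce the network between node 1 (A) and node 0 (B) by series/parallel combination:
  Rp1 = R1 ‖ R2 ‖ R3 (parallel, all between nodes 0 and 1) = 1/(1/6.8 + 1/47000 + 1/560) = 6.717 Ω
R_th = 6.717 Ω
I_n = V_th/R_th = 23.71/6.717 = 3.529 A, and R_n = R_th = 6.717 Ω

Final answer: I_n = 3.529 A, R_n = 6.717 Ω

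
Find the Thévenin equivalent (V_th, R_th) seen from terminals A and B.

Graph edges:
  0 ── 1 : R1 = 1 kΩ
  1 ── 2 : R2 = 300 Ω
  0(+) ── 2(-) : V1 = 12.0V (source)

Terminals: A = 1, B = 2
Step 1 — V_th is the open-circuit voltage V_A - V_B (nothing connected across the terminals).
Nodal analysis, taking node 2 as the 0 V reference.
Source V1 fixes V_0 = 12 V.
KCL at each unknown node (sum of currents leaving = 0; resistances in Ω):
  Node 1: (V_1 - 12)/1000 + (V_1 - 0)/300 = 0
Collecting terms: 0.004333 × V_1 = 0.012  =>  V_1 = 2.769 V
V_th = V_1 - V_2 = 2.769 - 0 = 2.769 V
Step 2 — R_th: zero the source — replace V1 by a short circuit (node 2 merges into node 0) — and find the resistance seen between A (node 1) and B (node 0).
Reduce the network between node 1 (A) and node 0 (B) by series/parallel combination:
  Rp1 = R1 ‖ R2 (parallel, both between nodes 0 and 1) = 1/(1/1000 + 1/300) = 230.8 Ω
R_th = 230.8 Ω

Final answer: V_th = 2.769 V, R_th = 230.8 Ω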